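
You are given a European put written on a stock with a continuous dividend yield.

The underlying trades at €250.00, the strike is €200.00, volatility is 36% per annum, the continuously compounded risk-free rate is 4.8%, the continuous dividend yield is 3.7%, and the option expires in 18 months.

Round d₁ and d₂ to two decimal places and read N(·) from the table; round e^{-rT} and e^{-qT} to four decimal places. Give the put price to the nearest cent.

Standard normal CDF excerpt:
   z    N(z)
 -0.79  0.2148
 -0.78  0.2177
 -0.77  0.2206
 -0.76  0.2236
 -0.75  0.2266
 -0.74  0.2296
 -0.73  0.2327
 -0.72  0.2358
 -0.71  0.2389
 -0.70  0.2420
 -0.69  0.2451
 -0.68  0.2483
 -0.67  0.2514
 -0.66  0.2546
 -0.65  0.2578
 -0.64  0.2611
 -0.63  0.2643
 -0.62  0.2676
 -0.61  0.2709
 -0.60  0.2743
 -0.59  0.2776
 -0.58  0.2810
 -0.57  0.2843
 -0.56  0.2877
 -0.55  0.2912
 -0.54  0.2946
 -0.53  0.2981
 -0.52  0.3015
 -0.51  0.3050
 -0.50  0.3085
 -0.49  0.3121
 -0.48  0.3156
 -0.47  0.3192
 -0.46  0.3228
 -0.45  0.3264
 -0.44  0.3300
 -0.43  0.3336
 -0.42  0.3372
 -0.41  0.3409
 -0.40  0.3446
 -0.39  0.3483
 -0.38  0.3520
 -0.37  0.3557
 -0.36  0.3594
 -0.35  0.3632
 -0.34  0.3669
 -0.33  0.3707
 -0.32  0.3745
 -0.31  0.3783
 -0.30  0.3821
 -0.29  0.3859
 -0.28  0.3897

σ√T = 0.36 × 1.2247 = 0.4409
d₁ = [ln(250/200) + (0.048 − 0.037 + 0.36²/2)·1.5] / 0.4409 = [0.2231 + 0.1137] / 0.4409 = 0.7640 → 0.76
d₂ = d₁ − σ√T = 0.7640 − 0.4409 = 0.3231 → 0.32
e^(−qT) = e^(−0.037·1.5) = 0.9460;  e^(−rT) = e^(−0.048·1.5) = 0.9305
N(−d₂) = N(-0.32) = 0.3745;  N(−d₁) = N(-0.76) = 0.2236
P = 200·0.9305·0.3745 − 250·0.9460·0.2236 = 69.6945 − 52.8814 = 16.8131

€16.81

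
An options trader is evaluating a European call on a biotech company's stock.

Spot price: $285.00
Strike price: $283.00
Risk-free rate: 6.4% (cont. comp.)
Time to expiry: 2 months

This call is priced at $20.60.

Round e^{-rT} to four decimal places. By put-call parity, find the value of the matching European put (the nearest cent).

$15.60

e^(−rT) = e^(−0.064·0.1667) = 0.9894
Put-call parity: C − P = S − K·e^(−rT) = 285 − 283·0.9894 = 285 − 280.0002 = 4.9998
P = C − (C − P) = 20.60 − (4.9998) = 15.6002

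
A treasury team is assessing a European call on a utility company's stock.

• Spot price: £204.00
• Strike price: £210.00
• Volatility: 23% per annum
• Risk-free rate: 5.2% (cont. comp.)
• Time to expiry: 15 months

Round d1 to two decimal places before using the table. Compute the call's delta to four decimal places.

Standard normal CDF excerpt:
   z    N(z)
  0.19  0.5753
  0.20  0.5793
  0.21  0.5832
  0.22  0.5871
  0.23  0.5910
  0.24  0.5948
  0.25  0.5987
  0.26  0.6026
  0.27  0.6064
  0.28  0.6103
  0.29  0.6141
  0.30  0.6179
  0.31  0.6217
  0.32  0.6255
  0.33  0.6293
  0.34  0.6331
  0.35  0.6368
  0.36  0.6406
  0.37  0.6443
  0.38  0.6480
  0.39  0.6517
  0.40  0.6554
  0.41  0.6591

σ√T = 0.23·√1.25 = 0.2571
d₁ = [ln(204/210) + (0.052 + 0.23²/2)·1.25] / 0.2571 = [-0.0290 + 0.0981] / 0.2571 = 0.2686 ≈ 0.27
N(d₁) = N(0.27) = 0.6064
Δ_call = N(d₁) = 0.6064

0.6064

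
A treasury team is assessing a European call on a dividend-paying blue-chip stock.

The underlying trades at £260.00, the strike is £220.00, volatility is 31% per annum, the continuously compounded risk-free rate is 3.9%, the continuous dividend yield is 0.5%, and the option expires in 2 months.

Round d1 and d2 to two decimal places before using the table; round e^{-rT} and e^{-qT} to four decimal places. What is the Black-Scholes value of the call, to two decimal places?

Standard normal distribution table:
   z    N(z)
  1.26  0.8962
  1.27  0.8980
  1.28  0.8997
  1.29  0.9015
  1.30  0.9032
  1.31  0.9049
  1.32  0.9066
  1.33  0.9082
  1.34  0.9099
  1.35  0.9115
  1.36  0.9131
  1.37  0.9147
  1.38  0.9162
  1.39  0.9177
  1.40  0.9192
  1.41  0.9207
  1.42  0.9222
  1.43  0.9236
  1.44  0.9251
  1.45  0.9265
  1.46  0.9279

£42.53

σ√T = 0.31 × 0.4082 = 0.1266
d₁ = [ln(260/220) + (0.039 − 0.005 + 0.31²/2)·0.1667] / 0.1266 = [0.1671 + 0.0137] / 0.1266 = 1.4280 → 1.43
d₂ = d₁ − σ√T = 1.4280 − 0.1266 = 1.3015 → 1.30
exp(−qT) = exp(−0.005·0.1667) = 0.9992;  exp(−rT) = exp(−0.039·0.1667) = 0.9935
N(d₁) = N(1.43) = 0.9236;  N(d₂) = N(1.30) = 0.9032
C = 260·0.9992·0.9236 − 220·0.9935·0.9032 = 239.9439 − 197.4124 = 42.5315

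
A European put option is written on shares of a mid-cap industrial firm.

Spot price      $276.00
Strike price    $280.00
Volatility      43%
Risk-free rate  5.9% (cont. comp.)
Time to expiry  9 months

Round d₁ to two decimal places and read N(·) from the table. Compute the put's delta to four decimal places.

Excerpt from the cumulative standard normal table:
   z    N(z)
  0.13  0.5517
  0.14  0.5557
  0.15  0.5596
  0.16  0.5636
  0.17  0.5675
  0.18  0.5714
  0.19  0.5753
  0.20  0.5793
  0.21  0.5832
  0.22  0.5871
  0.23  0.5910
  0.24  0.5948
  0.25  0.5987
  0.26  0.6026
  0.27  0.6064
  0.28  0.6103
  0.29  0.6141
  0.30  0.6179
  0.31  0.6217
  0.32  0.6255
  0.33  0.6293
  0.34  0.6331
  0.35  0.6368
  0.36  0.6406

-0.3936

σ√T = 0.43 × 0.8660 = 0.3724
d₁ = [ln(276/280) + (0.059 + 0.43²/2)·0.75] / 0.3724 = [-0.0144 + 0.1136] / 0.3724 = 0.2664 ≈ 0.27
N(d₁) = N(0.27) = 0.6064
Δ_put = N(d₁) − 1 = 0.6064 − 1 = -0.3936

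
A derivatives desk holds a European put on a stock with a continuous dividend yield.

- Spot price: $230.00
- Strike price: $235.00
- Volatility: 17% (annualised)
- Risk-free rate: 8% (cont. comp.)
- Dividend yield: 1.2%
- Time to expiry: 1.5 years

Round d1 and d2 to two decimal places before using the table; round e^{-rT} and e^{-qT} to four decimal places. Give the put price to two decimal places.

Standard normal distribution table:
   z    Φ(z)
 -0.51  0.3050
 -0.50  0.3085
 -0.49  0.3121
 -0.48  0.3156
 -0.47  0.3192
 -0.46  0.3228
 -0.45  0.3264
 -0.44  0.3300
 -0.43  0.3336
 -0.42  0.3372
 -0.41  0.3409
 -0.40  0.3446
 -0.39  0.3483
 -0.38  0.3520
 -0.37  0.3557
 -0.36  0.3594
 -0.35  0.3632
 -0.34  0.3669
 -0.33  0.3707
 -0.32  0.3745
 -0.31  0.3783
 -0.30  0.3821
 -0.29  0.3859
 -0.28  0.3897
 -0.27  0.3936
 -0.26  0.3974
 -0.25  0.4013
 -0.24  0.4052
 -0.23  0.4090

σ√T = 0.17 × 1.2247 = 0.2082
d₁ = [ln(230/235) + (0.08 − 0.012 + 0.17²/2)·1.5] / 0.2082 = [-0.0215 + 0.1237] / 0.2082 = 0.4907 which rounds to 0.49
d₂ = d₁ − σ√T = 0.4907 − 0.2082 = 0.2825 which rounds to 0.28
e^(−qT) = e^(−0.012·1.5) = 0.9822;  e^(−rT) = e^(−0.08·1.5) = 0.8869
P = 235·0.8869·N(-0.28) − 230·0.9822·N(-0.49) = 235·0.8869·0.3897 − 230·0.9822·0.3121 = 81.2219 − 70.5053 = 10.7166

$10.72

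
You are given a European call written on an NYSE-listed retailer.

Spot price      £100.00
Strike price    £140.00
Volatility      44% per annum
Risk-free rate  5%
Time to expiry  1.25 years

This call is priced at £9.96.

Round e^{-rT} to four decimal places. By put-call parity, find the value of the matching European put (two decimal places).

£41.48

e^(−rT) = e^(−0.05·1.25) = 0.9394
Put-call parity: C − P = S − K·e^(−rT) = 100 − 140·0.9394 = 100 − 131.5160 = -31.5160
P = C − (C − P) = 9.96 − (-31.5160) = 41.4760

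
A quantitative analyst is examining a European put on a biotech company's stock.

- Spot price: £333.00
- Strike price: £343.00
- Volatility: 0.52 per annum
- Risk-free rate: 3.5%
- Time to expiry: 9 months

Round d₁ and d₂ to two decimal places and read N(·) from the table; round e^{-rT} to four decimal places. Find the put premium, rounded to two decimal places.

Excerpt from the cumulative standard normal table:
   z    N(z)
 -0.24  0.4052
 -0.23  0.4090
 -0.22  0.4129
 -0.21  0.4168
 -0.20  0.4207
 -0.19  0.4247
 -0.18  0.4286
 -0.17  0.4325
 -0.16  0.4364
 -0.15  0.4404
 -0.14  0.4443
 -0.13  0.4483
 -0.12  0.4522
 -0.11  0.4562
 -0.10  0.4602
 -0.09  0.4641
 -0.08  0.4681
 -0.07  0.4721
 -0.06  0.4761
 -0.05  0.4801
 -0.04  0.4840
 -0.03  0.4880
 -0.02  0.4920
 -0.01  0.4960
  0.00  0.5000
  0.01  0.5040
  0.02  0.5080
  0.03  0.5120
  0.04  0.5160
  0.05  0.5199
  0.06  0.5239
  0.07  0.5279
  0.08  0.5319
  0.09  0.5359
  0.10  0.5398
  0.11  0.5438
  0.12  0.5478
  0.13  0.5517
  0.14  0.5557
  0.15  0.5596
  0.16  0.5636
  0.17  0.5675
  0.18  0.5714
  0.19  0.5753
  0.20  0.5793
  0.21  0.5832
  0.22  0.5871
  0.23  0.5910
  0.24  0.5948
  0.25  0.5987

£59.97

T = 0.75;  σ√T = 0.4503
d₁ = [ln(333/343) + (0.035 + ½·0.52²)·0.75] / (σ√T) = (-0.0296 + 0.1277) / 0.4503 = 0.2178 → 0.22
d₂ = 0.2178 − 0.4503 = -0.2326 → -0.23
e^(−rT) = e^(−0.035·0.75) = 0.9741
N(−d₂) = N(0.23) = 0.5910;  N(−d₁) = N(-0.22) = 0.4129
P = 343·0.9741·0.5910 − 333·0.4129 = 197.4627 − 137.4957 = 59.9670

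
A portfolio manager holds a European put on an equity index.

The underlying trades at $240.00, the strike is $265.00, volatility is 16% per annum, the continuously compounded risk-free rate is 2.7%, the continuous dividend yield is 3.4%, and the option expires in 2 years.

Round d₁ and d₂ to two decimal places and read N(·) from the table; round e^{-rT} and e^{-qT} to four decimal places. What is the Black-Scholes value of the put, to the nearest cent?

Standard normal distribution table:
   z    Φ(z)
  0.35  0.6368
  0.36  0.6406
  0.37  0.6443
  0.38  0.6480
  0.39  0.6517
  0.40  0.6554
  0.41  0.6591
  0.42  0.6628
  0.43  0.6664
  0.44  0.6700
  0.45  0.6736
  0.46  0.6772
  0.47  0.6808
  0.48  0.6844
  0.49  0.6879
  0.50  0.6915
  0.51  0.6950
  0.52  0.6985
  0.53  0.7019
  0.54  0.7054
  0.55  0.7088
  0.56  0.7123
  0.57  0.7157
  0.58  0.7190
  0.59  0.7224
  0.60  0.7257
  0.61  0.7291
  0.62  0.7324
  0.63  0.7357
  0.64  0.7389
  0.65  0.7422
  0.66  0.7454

T = 2;  σ√T = 0.2263
ln(S/K) + (r − q + σ²/2)T = ln(240/265) + (0.027 − 0.034 + 0.16²/2)·2 = -0.0991 + 0.0116 = -0.0875
d₁ = -0.0875 / 0.2263 = -0.3867 → -0.39
d₂ = d₁ − σ√T = -0.3867 − 0.2263 = -0.6129 → -0.61
e^(−qT) = e^(−0.034·2) = 0.9343;  e^(−rT) = e^(−0.027·2) = 0.9474
N(−d₂) = N(0.61) = 0.7291;  N(−d₁) = N(0.39) = 0.6517
P = 265·0.9474·0.7291 − 240·0.9343·0.6517 = 183.0486 − 146.1320 = 36.9166

$36.92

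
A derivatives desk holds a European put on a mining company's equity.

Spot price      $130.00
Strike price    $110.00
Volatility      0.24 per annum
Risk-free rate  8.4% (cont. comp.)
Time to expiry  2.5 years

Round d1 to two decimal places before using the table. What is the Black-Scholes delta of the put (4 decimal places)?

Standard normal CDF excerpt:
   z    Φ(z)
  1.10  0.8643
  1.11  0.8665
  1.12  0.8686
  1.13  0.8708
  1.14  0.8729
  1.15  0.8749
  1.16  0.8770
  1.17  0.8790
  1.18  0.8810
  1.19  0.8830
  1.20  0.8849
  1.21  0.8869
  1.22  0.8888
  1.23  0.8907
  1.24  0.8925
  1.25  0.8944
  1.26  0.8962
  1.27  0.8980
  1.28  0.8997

-0.1190

T = 2.5;  σ√T = 0.3795
d₁ = [ln(130/110) + (0.084 + 0.24²/2)·2.5] / 0.3795 = [0.1671 + 0.2820] / 0.3795 = 1.1834 ⇒ 1.18
N(d₁) = N(1.18) = 0.8810
Δ_put = N(d₁) − 1 = 0.8810 − 1 = -0.1190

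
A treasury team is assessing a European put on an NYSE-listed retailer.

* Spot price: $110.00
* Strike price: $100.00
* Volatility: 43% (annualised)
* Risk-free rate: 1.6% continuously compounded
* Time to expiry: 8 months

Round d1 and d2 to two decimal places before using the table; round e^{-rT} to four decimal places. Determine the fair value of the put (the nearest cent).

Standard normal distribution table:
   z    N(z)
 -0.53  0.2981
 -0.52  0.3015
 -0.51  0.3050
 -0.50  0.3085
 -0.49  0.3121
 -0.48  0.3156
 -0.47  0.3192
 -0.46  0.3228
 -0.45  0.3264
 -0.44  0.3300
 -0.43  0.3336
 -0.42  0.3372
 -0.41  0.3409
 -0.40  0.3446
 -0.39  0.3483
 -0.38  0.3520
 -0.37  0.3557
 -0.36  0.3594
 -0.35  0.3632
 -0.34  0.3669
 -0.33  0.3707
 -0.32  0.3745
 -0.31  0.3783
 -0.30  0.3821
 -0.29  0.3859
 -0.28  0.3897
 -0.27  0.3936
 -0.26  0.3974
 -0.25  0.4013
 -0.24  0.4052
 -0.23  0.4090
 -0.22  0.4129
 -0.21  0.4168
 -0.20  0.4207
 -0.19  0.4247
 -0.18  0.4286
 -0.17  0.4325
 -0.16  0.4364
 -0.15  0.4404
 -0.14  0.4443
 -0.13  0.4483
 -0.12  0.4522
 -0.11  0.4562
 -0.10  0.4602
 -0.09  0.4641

$9.64

T = 0.6667;  σ√T = 0.3511
d₁ = [ln(110/100) + (0.016 + ½·0.43²)·0.6667] / (σ√T) = (0.0953 + 0.0723) / 0.3511 = 0.4774 ⇒ 0.48
d₂ = 0.4774 − 0.3511 = 0.1263 ⇒ 0.13
e^(−rT) = e^(−0.016·0.6667) = 0.9894
N(−d₂) = N(-0.13) = 0.4483;  N(−d₁) = N(-0.48) = 0.3156
P = 100·0.9894·0.4483 − 110·0.3156 = 44.3548 − 34.7160 = 9.6388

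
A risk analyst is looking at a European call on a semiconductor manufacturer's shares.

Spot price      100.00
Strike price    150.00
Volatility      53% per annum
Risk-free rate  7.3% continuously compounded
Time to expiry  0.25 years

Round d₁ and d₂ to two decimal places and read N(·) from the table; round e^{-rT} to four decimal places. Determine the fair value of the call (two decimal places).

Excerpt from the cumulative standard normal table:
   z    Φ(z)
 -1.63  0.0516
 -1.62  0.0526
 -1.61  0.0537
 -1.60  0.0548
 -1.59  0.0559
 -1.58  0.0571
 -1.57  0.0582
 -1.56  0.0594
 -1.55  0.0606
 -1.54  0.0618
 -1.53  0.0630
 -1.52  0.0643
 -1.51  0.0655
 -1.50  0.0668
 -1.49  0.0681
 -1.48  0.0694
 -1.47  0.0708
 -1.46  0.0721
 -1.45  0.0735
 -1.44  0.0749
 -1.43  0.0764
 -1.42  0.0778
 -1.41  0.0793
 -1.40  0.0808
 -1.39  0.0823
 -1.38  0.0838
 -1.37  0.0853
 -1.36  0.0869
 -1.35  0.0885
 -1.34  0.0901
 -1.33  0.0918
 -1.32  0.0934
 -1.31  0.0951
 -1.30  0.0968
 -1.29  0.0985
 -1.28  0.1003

σ√T = 0.53·√0.25 = 0.2650
d₁ = [ln(100/150) + (0.073 + 0.53²/2)·0.25] / 0.2650 = [-0.4055 + 0.0534] / 0.2650 = -1.3287 which rounds to -1.33
d₂ = d₁ − σ√T = -1.3287 − 0.2650 = -1.5937 which rounds to -1.59
exp(−rT) = exp(−0.073·0.25) = 0.9819
N(d₁) = N(-1.33) = 0.0918;  N(d₂) = N(-1.59) = 0.0559
C = 100·0.0918 − 150·0.9819·0.0559 = 9.1800 − 8.2332 = 0.9468

0.95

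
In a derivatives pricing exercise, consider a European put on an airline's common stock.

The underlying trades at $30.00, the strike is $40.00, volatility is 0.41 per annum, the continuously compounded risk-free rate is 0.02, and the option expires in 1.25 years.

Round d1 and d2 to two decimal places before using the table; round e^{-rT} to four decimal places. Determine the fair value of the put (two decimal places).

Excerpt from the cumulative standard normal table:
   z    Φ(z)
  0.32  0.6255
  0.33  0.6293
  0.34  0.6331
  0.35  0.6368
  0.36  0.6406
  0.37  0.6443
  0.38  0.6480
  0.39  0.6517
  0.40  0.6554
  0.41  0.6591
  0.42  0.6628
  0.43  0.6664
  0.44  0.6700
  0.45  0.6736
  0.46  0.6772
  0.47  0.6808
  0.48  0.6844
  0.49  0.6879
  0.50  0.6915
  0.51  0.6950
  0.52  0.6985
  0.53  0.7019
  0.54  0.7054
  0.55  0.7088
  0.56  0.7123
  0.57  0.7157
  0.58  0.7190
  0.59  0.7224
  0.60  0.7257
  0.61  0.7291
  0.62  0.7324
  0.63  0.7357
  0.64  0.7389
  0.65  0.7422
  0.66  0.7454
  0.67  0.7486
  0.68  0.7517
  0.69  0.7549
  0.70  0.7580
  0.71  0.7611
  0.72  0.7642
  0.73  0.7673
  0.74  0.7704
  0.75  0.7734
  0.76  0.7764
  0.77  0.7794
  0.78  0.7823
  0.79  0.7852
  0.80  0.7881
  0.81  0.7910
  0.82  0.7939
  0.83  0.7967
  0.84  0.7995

$11.75

σ√T = 0.41·√1.25 = 0.4584
d₁ = [ln(30/40) + (0.02 + ½·0.41²)·1.25] / (σ√T) = (-0.2877 + 0.1301) / 0.4584 = -0.3439 → -0.34
d₂ = -0.3439 − 0.4584 = -0.8022 → -0.80
exp(−rT) = exp(−0.02·1.25) = 0.9753
N(−d₂) = N(0.80) = 0.7881;  N(−d₁) = N(0.34) = 0.6331
P = 40·0.9753·0.7881 − 30·0.6331 = 30.7454 − 18.9930 = 11.7524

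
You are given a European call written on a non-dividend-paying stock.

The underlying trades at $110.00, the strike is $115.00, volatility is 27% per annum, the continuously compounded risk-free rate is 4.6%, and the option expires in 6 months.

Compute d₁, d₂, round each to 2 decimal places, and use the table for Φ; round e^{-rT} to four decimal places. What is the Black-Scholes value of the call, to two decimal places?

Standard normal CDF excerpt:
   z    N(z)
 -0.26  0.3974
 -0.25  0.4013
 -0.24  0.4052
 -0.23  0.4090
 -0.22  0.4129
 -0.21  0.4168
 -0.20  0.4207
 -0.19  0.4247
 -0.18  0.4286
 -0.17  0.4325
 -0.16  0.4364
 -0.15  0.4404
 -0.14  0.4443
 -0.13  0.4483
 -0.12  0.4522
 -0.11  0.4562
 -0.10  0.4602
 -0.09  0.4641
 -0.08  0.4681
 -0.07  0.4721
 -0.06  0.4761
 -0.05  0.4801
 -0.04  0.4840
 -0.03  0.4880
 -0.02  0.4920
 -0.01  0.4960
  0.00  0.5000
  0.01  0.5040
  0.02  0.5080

σ√T = 0.27·√0.5 = 0.1909
d₁ = [ln(110/115) + (0.046 + 0.27²/2)·0.5] / 0.1909 = [-0.0445 + 0.0412] / 0.1909 = -0.0169 → -0.02
d₂ = d₁ − σ√T = -0.0169 − 0.1909 = -0.2078 → -0.21
e^(−rT) = e^(−0.046·0.5) = 0.9773
N(d₁) = N(-0.02) = 0.4920;  N(d₂) = N(-0.21) = 0.4168
C = 110·0.4920 − 115·0.9773·0.4168 = 54.1200 − 46.8439 = 7.2761

$7.28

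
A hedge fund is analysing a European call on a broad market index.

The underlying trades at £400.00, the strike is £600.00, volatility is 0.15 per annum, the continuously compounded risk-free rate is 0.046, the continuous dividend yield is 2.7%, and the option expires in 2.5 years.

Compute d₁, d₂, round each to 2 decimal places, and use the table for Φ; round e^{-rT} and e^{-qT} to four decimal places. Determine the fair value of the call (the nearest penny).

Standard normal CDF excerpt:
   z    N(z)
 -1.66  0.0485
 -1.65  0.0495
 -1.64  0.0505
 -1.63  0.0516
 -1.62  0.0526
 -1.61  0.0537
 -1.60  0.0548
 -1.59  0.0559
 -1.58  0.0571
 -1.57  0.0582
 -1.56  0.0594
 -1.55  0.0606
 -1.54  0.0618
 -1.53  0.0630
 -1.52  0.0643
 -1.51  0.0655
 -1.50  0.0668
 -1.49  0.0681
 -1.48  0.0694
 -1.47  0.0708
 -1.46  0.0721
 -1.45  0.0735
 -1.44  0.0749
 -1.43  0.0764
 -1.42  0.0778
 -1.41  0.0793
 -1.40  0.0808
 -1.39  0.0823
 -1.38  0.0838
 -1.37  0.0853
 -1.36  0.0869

£3.17

T = 2.5;  σ√T = 0.2372
d₁ = [ln(400/600) + (0.046 − 0.027 + ½·0.15²)·2.5] / (σ√T) = (-0.4055 + 0.0756) / 0.2372 = -1.3907 ≈ -1.39
d₂ = -1.3907 − 0.2372 = -1.6279 ≈ -1.63
e^(−qT) = e^(−0.027·2.5) = 0.9347;  e^(−rT) = e^(−0.046·2.5) = 0.8914
C = 400·0.9347·N(-1.39) − 600·0.8914·N(-1.63) = 400·0.9347·0.0823 − 600·0.8914·0.0516 = 30.7703 − 27.5977 = 3.1726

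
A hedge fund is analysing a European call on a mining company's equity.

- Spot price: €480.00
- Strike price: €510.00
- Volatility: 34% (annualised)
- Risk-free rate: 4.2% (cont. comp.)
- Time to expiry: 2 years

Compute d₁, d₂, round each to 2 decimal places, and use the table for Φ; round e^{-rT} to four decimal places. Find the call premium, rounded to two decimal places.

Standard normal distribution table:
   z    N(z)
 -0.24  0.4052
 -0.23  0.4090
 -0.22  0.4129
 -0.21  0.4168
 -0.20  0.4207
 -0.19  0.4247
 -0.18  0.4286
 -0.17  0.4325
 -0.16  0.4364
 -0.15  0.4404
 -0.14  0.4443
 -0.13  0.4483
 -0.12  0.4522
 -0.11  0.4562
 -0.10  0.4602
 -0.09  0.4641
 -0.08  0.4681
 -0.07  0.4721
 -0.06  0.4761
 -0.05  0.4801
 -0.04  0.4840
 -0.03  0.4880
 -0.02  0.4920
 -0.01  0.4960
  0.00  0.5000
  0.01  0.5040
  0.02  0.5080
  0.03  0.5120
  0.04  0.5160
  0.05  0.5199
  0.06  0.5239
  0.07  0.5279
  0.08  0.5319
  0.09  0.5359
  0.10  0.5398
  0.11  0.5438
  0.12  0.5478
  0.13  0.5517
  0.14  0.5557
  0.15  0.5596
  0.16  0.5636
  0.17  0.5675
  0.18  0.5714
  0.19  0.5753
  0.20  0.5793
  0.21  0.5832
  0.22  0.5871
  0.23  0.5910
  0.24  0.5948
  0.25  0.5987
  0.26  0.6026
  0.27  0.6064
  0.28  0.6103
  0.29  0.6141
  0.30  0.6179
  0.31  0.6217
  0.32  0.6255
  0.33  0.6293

€95.63

T = 2;  σ√T = 0.4808
ln(S/K) + (r + σ²/2)T = ln(480/510) + (0.042 + 0.34²/2)·2 = -0.0606 + 0.1996 = 0.1390
d₁ = 0.1390 / 0.4808 = 0.2890 ≈ 0.29
d₂ = d₁ − σ√T = 0.2890 − 0.4808 = -0.1918 ≈ -0.19
e^(−rT) = e^(−0.042·2) = 0.9194
N(d₁) = N(0.29) = 0.6141;  N(d₂) = N(-0.19) = 0.4247
C = 480·0.6141 − 510·0.9194·0.4247 = 294.7680 − 199.1393 = 95.6287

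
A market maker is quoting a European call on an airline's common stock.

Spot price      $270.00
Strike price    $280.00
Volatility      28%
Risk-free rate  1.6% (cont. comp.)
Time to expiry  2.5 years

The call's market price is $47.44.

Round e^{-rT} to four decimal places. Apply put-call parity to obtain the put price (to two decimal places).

exp(−rT) = exp(−0.016·2.5) = 0.9608
Put-call parity: C − P = S − K·e^(−rT) = 270 − 280·0.9608 = 270 − 269.0240 = 0.9760
P = C − (C − P) = 47.44 − (0.9760) = 46.4640

$46.46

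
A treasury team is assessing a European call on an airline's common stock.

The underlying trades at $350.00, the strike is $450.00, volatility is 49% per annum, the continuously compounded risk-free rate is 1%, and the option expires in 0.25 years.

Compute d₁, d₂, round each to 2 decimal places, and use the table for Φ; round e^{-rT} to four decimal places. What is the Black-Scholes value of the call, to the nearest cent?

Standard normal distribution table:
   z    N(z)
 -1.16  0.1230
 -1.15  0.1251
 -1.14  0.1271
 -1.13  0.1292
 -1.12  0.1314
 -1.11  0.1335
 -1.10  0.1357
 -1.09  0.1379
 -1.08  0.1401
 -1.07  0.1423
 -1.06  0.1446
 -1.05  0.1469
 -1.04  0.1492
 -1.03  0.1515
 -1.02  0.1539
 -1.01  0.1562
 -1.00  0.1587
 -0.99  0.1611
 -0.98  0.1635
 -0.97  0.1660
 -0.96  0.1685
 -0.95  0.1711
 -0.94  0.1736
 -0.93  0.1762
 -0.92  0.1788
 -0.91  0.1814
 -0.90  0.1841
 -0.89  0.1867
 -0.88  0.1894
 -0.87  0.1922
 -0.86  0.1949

$8.29

σ√T = 0.49 × 0.5000 = 0.2450
ln(S/K) + (r + σ²/2)T = ln(350/450) + (0.01 + 0.49²/2)·0.25 = -0.2513 + 0.0325 = -0.2188
d₁ = -0.2188 / 0.2450 = -0.8931 which rounds to -0.89
d₂ = d₁ − σ√T = -0.8931 − 0.2450 = -1.1381 which rounds to -1.14
e^(−rT) = e^(−0.01·0.25) = 0.9975
N(d₁) = N(-0.89) = 0.1867;  N(d₂) = N(-1.14) = 0.1271
C = 350·0.1867 − 450·0.9975·0.1271 = 65.3450 − 57.0520 = 8.2930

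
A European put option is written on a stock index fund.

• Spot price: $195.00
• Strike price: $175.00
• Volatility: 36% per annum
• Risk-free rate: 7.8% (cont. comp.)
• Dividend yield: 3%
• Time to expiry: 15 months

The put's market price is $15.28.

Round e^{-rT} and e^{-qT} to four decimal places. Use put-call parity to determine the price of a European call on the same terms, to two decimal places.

exp(−qT) = exp(−0.03·1.25) = 0.9632;  exp(−rT) = exp(−0.078·1.25) = 0.9071
Put-call parity: C − P = S·e^(−qT) − K·e^(−rT) = 195·0.9632 − 175·0.9071 = 187.8240 − 158.7425 = 29.0815
C = P + (C − P) = 15.28 + (29.0815) = 44.3615

$44.36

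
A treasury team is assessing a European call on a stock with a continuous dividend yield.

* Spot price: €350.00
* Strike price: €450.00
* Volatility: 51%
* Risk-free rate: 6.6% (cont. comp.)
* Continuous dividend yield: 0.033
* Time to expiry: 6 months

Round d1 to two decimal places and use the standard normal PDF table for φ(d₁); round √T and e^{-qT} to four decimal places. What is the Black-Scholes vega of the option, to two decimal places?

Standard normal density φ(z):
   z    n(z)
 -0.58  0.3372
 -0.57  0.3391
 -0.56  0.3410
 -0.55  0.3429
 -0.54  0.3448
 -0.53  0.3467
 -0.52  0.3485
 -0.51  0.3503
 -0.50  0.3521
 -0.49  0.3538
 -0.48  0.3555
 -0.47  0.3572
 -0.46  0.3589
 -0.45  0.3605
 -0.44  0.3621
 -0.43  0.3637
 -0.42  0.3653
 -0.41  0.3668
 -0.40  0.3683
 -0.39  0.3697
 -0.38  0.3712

86.95

σ√T = 0.51 × 0.7071 = 0.3606
d₁ = [ln(350/450) + (0.066 − 0.033 + 0.51²/2)·0.5] / 0.3606 = [-0.2513 + 0.0815] / 0.3606 = -0.4708 → -0.47
√T = √0.5 = 0.7071
φ(d₁) = φ(-0.47) = 0.3572
exp(−qT) = exp(−0.033·0.5) = 0.9836
vega = S·exp(−qT)·φ(d₁)·√T = 350·0.9836·0.3572·0.7071 = 86.9519
(The put has the same vega.)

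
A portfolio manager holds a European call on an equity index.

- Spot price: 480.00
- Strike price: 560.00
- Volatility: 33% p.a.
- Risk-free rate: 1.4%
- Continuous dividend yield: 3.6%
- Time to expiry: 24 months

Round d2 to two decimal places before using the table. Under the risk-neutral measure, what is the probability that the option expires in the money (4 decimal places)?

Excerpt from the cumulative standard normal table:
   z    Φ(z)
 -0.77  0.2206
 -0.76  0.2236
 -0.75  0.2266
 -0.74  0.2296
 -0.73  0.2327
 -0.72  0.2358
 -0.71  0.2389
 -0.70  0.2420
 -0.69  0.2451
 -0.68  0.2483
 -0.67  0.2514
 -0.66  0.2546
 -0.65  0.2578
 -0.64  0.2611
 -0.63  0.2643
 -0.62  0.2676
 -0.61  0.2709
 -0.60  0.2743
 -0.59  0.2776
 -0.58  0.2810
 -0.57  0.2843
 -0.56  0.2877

0.2546

σ√T = 0.33·√2 = 0.4667
d₁ = [ln(480/560) + (0.014 − 0.036 + ½·0.33²)·2] / (σ√T) = (-0.1542 + 0.0649) / 0.4667 = -0.1912 ≈ -0.19
d₂ = -0.1912 − 0.4667 = -0.6579 ≈ -0.66
Risk-neutral Pr[S_T > K] = N(d₂) = N(-0.66) = 0.2546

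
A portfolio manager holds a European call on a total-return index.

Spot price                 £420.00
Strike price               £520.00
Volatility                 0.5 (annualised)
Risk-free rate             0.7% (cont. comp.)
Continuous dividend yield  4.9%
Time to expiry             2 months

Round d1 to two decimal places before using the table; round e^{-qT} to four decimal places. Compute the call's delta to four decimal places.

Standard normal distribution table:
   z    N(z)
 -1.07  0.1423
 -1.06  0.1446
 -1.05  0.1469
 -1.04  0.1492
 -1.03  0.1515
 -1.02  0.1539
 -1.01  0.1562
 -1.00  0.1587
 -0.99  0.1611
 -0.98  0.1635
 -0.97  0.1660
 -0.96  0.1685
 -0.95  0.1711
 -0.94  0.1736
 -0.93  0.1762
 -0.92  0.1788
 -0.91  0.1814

σ√T = 0.5 × 0.4082 = 0.2041
d₁ = [ln(420/520) + (0.007 − 0.049 + 0.5²/2)·0.1667] / 0.2041 = [-0.2136 + 0.0138] / 0.2041 = -0.9785 which rounds to -0.98
N(d₁) = N(-0.98) = 0.1635
Δ_call = e^(−qT)·N(d₁) = 0.9919·0.1635 = 0.1622

0.1622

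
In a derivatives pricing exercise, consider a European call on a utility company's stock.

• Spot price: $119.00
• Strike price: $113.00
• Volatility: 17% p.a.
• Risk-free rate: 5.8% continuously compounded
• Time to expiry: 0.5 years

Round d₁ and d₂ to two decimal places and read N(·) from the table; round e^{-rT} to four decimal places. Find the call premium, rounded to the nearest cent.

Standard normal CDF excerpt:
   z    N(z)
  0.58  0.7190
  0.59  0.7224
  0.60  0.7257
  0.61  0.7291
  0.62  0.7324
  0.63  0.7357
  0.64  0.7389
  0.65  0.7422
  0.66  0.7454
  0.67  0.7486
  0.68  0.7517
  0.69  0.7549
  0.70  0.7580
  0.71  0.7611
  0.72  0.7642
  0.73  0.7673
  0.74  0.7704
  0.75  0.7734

T = 0.5;  σ√T = 0.1202
ln(S/K) + (r + σ²/2)T = ln(119/113) + (0.058 + 0.17²/2)·0.5 = 0.0517 + 0.0362 = 0.0880
d₁ = 0.0880 / 0.1202 = 0.7317 which rounds to 0.73
d₂ = d₁ − σ√T = 0.7317 − 0.1202 = 0.6115 which rounds to 0.61
exp(−rT) = exp(−0.058·0.5) = 0.9714
N(d₁) = N(0.73) = 0.7673;  N(d₂) = N(0.61) = 0.7291
C = 119·0.7673 − 113·0.9714·0.7291 = 91.3087 − 80.0320 = 11.2767

$11.28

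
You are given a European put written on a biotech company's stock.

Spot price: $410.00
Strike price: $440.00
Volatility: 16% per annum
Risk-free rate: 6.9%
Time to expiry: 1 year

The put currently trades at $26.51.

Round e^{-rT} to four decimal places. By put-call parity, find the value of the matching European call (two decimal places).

e^(−rT) = e^(−0.069·1) = 0.9333
Put-call parity: C − P = S − K·e^(−rT) = 410 − 440·0.9333 = 410 − 410.6520 = -0.6520
C = P + (C − P) = 26.51 + (-0.6520) = 25.8580

$25.86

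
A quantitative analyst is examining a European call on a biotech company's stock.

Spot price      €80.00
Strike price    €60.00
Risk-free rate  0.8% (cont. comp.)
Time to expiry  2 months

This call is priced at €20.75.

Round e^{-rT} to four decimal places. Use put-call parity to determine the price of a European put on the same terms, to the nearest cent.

€0.67

exp(−rT) = exp(−0.008·0.1667) = 0.9987
Put-call parity: C − P = S − K·e^(−rT) = 80 − 60·0.9987 = 80 − 59.9220 = 20.0780
P = C − (C − P) = 20.75 − (20.0780) = 0.6720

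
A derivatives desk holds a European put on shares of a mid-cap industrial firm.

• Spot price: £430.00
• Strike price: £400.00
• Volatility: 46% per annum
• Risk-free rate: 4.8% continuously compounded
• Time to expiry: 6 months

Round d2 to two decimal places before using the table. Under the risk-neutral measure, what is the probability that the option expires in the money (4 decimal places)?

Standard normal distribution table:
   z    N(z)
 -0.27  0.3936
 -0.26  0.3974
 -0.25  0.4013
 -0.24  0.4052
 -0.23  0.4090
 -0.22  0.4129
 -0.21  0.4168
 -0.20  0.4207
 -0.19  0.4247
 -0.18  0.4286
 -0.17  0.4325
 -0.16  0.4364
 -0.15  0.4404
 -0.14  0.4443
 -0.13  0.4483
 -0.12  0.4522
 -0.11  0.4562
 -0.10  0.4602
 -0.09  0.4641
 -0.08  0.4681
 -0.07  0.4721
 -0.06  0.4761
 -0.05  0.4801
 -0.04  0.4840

T = 0.5;  σ√T = 0.3253
d₁ = [ln(430/400) + (0.048 + 0.46²/2)·0.5] / 0.3253 = [0.0723 + 0.0769] / 0.3253 = 0.4588 ⇒ 0.46
d₂ = d₁ − σ√T = 0.4588 − 0.3253 = 0.1335 ⇒ 0.13
Risk-neutral Pr[S_T < K] = N(−d₂) = N(-0.13) = 0.4483

0.4483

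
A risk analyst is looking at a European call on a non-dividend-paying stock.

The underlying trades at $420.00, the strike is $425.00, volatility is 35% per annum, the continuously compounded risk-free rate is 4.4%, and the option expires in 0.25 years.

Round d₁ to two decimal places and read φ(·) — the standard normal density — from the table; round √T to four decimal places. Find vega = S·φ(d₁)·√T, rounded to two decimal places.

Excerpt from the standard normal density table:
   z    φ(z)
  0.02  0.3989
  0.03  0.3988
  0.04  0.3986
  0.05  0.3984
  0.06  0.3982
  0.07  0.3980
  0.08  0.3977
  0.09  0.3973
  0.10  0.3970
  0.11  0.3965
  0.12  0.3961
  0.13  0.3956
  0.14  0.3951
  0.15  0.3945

83.52

T = 0.25;  σ√T = 0.1750
d₁ = [ln(420/425) + (0.044 + ½·0.35²)·0.25] / (σ√T) = (-0.0118 + 0.0263) / 0.1750 = 0.0827 which rounds to 0.08
√T = √0.25 = 0.5000
φ(d₁) = φ(0.08) = 0.3977
vega = S·φ(d₁)·√T = 420·0.3977·0.5000 = 83.5170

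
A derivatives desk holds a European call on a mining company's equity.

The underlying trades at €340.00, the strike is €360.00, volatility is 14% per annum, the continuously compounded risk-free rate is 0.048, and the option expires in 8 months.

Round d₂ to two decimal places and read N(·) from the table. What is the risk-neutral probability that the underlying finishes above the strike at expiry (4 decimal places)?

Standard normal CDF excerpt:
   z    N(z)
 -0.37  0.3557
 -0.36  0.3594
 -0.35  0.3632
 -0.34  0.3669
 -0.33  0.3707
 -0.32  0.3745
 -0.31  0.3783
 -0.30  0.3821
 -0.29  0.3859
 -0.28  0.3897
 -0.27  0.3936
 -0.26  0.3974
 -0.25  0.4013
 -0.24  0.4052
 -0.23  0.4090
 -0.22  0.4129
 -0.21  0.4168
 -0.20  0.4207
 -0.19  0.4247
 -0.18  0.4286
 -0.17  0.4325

0.3897

T = 0.6667;  σ√T = 0.1143
d₁ = [ln(340/360) + (0.048 + 0.14²/2)·0.6667] / 0.1143 = [-0.0572 + 0.0385] / 0.1143 = -0.1629 which rounds to -0.16
d₂ = d₁ − σ√T = -0.1629 − 0.1143 = -0.2772 which rounds to -0.28
Pr(exercise) under Q = N(d₂) = 0.3897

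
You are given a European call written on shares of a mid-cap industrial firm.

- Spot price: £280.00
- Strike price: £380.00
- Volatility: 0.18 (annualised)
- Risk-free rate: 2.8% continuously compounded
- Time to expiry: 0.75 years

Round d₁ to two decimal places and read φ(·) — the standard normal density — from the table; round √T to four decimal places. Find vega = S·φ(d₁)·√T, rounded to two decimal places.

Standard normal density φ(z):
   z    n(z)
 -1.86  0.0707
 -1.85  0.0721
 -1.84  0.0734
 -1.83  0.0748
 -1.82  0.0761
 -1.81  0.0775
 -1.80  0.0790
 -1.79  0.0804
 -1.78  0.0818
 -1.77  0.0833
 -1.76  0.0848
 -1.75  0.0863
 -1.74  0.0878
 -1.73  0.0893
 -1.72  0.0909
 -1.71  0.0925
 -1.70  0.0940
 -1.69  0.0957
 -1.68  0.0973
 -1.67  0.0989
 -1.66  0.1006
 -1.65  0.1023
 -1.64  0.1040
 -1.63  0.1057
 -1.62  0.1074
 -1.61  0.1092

σ√T = 0.18 × 0.8660 = 0.1559
d₁ = [ln(280/380) + (0.028 + ½·0.18²)·0.75] / (σ√T) = (-0.3054 + 0.0331) / 0.1559 = -1.7464 which rounds to -1.75
√T = √0.75 = 0.8660
φ(d₁) = φ(-1.75) = 0.0863
vega = S·φ(d₁)·√T = 280·0.0863·0.8660 = 20.9260

20.93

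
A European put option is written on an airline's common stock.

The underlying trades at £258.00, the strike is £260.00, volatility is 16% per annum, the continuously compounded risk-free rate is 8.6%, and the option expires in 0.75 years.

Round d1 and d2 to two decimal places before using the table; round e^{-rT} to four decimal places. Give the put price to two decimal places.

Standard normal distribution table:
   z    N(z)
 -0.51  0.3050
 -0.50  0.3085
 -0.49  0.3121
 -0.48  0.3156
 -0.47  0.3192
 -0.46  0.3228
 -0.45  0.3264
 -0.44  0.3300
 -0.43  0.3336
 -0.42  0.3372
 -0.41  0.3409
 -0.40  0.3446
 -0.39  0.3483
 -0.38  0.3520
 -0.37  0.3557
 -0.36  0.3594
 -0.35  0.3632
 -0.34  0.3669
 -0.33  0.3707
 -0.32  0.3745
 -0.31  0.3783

σ√T = 0.16 × 0.8660 = 0.1386
d₁ = [ln(258/260) + (0.086 + 0.16²/2)·0.75] / 0.1386 = [-0.0077 + 0.0741] / 0.1386 = 0.4790 which rounds to 0.48
d₂ = d₁ − σ√T = 0.4790 − 0.1386 = 0.3405 which rounds to 0.34
e^(−rT) = e^(−0.086·0.75) = 0.9375
N(−d₂) = N(-0.34) = 0.3669;  N(−d₁) = N(-0.48) = 0.3156
P = 260·0.9375·0.3669 − 258·0.3156 = 89.4319 − 81.4248 = 8.0071

£8.01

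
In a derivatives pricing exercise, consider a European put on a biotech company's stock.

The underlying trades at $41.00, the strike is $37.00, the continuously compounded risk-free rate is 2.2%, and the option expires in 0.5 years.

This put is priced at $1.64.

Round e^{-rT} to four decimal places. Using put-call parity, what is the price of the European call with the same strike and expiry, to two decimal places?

e^(−rT) = e^(−0.022·0.5) = 0.9891
Put-call parity: C − P = S − K·e^(−rT) = 41 − 37·0.9891 = 41 − 36.5967 = 4.4033
C = P + (C − P) = 1.64 + (4.4033) = 6.0433

$6.04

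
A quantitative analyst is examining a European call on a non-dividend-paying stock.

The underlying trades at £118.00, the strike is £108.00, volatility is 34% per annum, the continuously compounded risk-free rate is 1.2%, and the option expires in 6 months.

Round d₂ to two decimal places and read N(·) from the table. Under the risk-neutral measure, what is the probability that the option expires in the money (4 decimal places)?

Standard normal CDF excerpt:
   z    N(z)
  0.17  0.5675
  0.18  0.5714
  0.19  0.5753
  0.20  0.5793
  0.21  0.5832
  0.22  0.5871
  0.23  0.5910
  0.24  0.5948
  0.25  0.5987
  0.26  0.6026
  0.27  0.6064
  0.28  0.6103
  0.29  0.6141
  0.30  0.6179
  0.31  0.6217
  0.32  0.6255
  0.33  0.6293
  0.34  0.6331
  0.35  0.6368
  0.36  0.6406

σ√T = 0.34 × 0.7071 = 0.2404
d₁ = [ln(118/108) + (0.012 + 0.34²/2)·0.5] / 0.2404 = [0.0886 + 0.0349] / 0.2404 = 0.5135 ⇒ 0.51
d₂ = d₁ − σ√T = 0.5135 − 0.2404 = 0.2731 ⇒ 0.27
Risk-neutral Pr[S_T > K] = N(d₂) = N(0.27) = 0.6064

0.6064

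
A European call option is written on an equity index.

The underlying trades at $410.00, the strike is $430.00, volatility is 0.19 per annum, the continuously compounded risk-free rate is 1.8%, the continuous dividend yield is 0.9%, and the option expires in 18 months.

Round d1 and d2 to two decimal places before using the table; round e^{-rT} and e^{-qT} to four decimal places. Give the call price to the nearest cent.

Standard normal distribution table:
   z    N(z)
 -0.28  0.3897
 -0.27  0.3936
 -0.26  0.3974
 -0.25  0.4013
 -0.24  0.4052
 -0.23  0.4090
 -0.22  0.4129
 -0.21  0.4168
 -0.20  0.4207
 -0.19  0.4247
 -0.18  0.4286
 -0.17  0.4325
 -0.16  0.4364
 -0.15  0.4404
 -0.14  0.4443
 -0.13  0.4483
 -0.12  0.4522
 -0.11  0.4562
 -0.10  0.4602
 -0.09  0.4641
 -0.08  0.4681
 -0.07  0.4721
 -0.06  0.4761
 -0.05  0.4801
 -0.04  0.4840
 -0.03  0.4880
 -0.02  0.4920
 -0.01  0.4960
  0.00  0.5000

σ√T = 0.19 × 1.2247 = 0.2327
d₁ = [ln(410/430) + (0.018 − 0.009 + 0.19²/2)·1.5] / 0.2327 = [-0.0476 + 0.0406] / 0.2327 = -0.0303 ⇒ -0.03
d₂ = d₁ − σ√T = -0.0303 − 0.2327 = -0.2630 ⇒ -0.26
exp(−qT) = exp(−0.009·1.5) = 0.9866;  exp(−rT) = exp(−0.018·1.5) = 0.9734
C = 410·0.9866·N(-0.03) − 430·0.9734·N(-0.26) = 410·0.9866·0.4880 − 430·0.9734·0.3974 = 197.3989 − 166.3365 = 31.0624

$31.06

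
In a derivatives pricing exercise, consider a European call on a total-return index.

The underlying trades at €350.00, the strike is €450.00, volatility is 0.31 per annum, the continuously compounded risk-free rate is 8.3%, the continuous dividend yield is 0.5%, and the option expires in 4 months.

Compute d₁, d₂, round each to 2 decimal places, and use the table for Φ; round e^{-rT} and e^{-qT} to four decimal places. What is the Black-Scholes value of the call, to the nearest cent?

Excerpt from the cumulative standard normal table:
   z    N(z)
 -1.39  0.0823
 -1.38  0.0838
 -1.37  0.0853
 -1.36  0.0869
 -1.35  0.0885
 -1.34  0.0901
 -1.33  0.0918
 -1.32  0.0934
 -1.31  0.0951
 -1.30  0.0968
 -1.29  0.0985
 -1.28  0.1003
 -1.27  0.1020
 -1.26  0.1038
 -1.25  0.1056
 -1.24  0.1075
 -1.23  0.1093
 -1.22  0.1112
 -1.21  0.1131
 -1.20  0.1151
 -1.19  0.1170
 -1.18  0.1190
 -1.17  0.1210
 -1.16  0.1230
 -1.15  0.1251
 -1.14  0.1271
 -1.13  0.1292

σ√T = 0.31·√0.3333 = 0.1790
d₁ = [ln(350/450) + (0.083 − 0.005 + 0.31²/2)·0.3333] / 0.1790 = [-0.2513 + 0.0420] / 0.1790 = -1.1694 → -1.17
d₂ = d₁ − σ√T = -1.1694 − 0.1790 = -1.3484 → -1.35
e^(−qT) = e^(−0.005·0.3333) = 0.9983;  e^(−rT) = e^(−0.083·0.3333) = 0.9727
N(d₁) = N(-1.17) = 0.1210;  N(d₂) = N(-1.35) = 0.0885
C = 350·0.9983·0.1210 − 450·0.9727·0.0885 = 42.2780 − 38.7378 = 3.5402

€3.54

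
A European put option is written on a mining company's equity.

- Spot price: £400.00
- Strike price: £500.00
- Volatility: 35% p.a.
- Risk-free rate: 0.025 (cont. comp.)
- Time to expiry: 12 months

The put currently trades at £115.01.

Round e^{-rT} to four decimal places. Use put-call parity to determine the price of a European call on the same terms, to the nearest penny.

e^(−rT) = e^(−0.025·1) = 0.9753
Put-call parity: C − P = S − K·e^(−rT) = 400 − 500·0.9753 = 400 − 487.6500 = -87.6500
C = P + (C − P) = 115.01 + (-87.6500) = 27.3600

£27.36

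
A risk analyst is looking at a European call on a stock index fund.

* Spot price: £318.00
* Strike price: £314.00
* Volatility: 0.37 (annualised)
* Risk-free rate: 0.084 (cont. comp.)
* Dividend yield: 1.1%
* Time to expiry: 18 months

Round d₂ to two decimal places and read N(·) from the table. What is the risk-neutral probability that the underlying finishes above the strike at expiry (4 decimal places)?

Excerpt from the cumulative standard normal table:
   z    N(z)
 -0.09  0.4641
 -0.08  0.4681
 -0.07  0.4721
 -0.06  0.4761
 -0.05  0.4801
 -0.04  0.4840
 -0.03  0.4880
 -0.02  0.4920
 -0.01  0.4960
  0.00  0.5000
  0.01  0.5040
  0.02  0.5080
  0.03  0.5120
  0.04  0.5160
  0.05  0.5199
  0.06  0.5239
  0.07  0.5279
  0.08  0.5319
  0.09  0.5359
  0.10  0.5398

σ√T = 0.37 × 1.2247 = 0.4532
ln(S/K) + (r − q + σ²/2)T = ln(318/314) + (0.084 − 0.011 + 0.37²/2)·1.5 = 0.0127 + 0.2122 = 0.2248
d₁ = 0.2248 / 0.4532 = 0.4962 ⇒ 0.50
d₂ = d₁ − σ√T = 0.4962 − 0.4532 = 0.0430 ⇒ 0.04
Pr(exercise) under Q = N(d₂) = 0.5160

0.5160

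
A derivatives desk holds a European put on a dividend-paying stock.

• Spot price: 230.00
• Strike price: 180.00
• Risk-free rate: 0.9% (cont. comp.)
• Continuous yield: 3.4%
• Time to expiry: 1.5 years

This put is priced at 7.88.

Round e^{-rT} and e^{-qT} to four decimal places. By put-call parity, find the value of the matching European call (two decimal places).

e^(−qT) = e^(−0.034·1.5) = 0.9503;  e^(−rT) = e^(−0.009·1.5) = 0.9866
Put-call parity: C − P = S·e^(−qT) − K·e^(−rT) = 230·0.9503 − 180·0.9866 = 218.5690 − 177.5880 = 40.9810
C = P + (C − P) = 7.88 + (40.9810) = 48.8610

48.86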